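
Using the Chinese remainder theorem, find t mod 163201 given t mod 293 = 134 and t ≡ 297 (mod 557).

293⁻¹ mod 557: 293×365 ≡ 1 (mod 557), so 293⁻¹ ≡ 365.
t = 134 + 293×((297 − 134)×365 mod 557) = 134 + 293×453 = 132863.

132863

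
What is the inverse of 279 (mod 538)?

27

Run the extended Euclidean algorithm:
538 = 1×279 + 259
279 = 1×259 + 20
259 = 12×20 + 19
20 = 1×19 + 1
19 = 19×1 + 0
gcd(279, 538) = 1, so the inverse exists.
Bézout: 1 = −14×538 + 27×279.
So 279⁻¹ ≡ 27 (mod 538).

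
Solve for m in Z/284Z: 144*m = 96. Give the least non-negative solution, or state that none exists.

48

gcd(144, 284) = 4, and 4 | 96, so solutions exist.
Divide through by 4: 36*m ≡ 24 mod 71.
36⁻¹ ≡ 2 (mod 71).
m ≡ 2*24 ≡ 48 (mod 71).
The smallest non-negative solution is m = 48.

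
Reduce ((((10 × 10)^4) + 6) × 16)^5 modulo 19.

11

10 × 10 = 100 ≡ 5 (mod 19)
(5)^4 ≡ 17 (mod 19)
17 + 6 = 23 ≡ 4 (mod 19)
4 × 16 = 64 ≡ 7 (mod 19)
(7)^5 ≡ 11 (mod 19)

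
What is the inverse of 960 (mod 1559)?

976

Apply the Euclidean algorithm and back-substitute:
1559 = 1*960 + 599
960 = 1*599 + 361
599 = 1*361 + 238
361 = 1*238 + 123
238 = 1*123 + 115
123 = 1*115 + 8
115 = 14*8 + 3
8 = 2*3 + 2
3 = 1*2 + 1
2 = 2*1 + 0
gcd(960, 1559) = 1, so the inverse exists.
Bézout: 1 = 359*1559 − 583*960.
So 960⁻¹ ≡ −583 ≡ 976 (mod 1559).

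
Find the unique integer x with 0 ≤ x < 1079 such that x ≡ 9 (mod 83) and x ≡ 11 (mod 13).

83⁻¹ mod 13: 83·8 ≡ 1 (mod 13), so 83⁻¹ ≡ 8.
x = 9 + 83·((11 − 9)·8 mod 13) = 9 + 83·3 = 258.
Check: 258 mod 83 = 9, 258 mod 13 = 11. ✓

258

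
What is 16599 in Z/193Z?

16599 = 86·193 + 1, so 16599 ≡ 1 (mod 193).

1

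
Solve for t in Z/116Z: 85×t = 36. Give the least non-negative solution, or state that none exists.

40

gcd(85, 116) = 1, so a unique solution mod 116 exists.
85⁻¹ ≡ 101 (mod 116).
t ≡ 101×36 ≡ 40 (mod 116).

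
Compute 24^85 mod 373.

98

Compute successive squares:
85 in binary is 1010101, i.e. 85 = 64 + 16 + 4 + 1.
24^1 ≡ 24 (mod 373)
24^2 ≡ 24^2 = 576 ≡ 203 (mod 373)
24^4 ≡ 203^2 = 41209 ≡ 179 (mod 373)
24^8 ≡ 179^2 = 32041 ≡ 336 (mod 373)
24^16 ≡ 336^2 = 112896 ≡ 250 (mod 373)
24^32 ≡ 250^2 = 62500 ≡ 209 (mod 373)
24^64 ≡ 209^2 = 43681 ≡ 40 (mod 373)
24^85 = 24^64 · 24^16 · 24^4 · 24^1 ≡ 40 · 250 · 179 · 24 (mod 373).
Accumulate the product:
40 · 250 = 10000 ≡ 302
302 · 179 = 54058 ≡ 346
346 · 24 = 8304 ≡ 98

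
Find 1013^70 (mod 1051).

629

Compute successive squares:
1013^1 ≡ 1013 (mod 1051)
1013^2 ≡ 1013^2 = 1026169 ≡ 393 (mod 1051)
1013^4 ≡ 393^2 = 154449 ≡ 1003 (mod 1051)
1013^8 ≡ 1003^2 = 1006009 ≡ 202 (mod 1051)
1013^16 ≡ 202^2 = 40804 ≡ 866 (mod 1051)
1013^32 ≡ 866^2 = 749956 ≡ 593 (mod 1051)
1013^64 ≡ 593^2 = 351649 ≡ 615 (mod 1051)
1013^70 = 1013^64 * 1013^4 * 1013^2 ≡ 615 * 1003 * 393 (mod 1051).
Accumulate the product:
615 * 1003 = 616845 ≡ 959
959 * 393 = 376887 ≡ 629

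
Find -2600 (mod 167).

-2600 = -16×167 + 72, so -2600 ≡ 72 (mod 167).

72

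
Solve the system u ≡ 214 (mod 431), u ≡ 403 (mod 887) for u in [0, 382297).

284243

431⁻¹ mod 887: 431*745 ≡ 1 (mod 887), so 431⁻¹ ≡ 745.
u = 214 + 431*((403 − 214)*745 mod 887) = 214 + 431*659 = 284243.
Check: 284243 mod 431 = 214, 284243 mod 887 = 403. ✓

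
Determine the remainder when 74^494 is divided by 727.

420

494 in binary is 111101110, i.e. 494 = 256 + 128 + 64 + 32 + 8 + 4 + 2.
74^1 ≡ 74 (mod 727)
74^2 ≡ 74^2 = 5476 ≡ 387 (mod 727)
74^4 ≡ 387^2 = 149769 ≡ 7 (mod 727)
74^8 ≡ 7^2 = 49 (mod 727)
74^16 ≡ 49^2 = 2401 ≡ 220 (mod 727)
74^32 ≡ 220^2 = 48400 ≡ 418 (mod 727)
74^64 ≡ 418^2 = 174724 ≡ 244 (mod 727)
74^128 ≡ 244^2 = 59536 ≡ 649 (mod 727)
74^256 ≡ 649^2 = 421201 ≡ 268 (mod 727)
74^494 = 74^256 × 74^128 × 74^64 × 74^32 × 74^8 × 74^4 × 74^2 ≡ 268 × 649 × 244 × 418 × 49 × 7 × 387 (mod 727).
Accumulate the product:
268 × 649 = 173932 ≡ 179
179 × 244 = 43676 ≡ 56
56 × 418 = 23408 ≡ 144
144 × 49 = 7056 ≡ 513
513 × 7 = 3591 ≡ 683
683 × 387 = 264321 ≡ 420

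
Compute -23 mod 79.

-23 = -1×79 + 56, so -23 ≡ 56 (mod 79).

56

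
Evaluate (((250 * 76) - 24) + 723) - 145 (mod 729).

250 * 76 = 19000 ≡ 46 (mod 729)
46 - 24 = 22
22 + 723 = 745 ≡ 16 (mod 729)
16 - 145 = -129 ≡ 600 (mod 729)

600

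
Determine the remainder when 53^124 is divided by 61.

9

Using repeated squaring:
53^1 ≡ 53 (mod 61)
53^2 ≡ 53^2 = 2809 ≡ 3 (mod 61)
53^4 ≡ 3^2 = 9 (mod 61)
53^8 ≡ 9^2 = 81 ≡ 20 (mod 61)
53^16 ≡ 20^2 = 400 ≡ 34 (mod 61)
53^32 ≡ 34^2 = 1156 ≡ 58 (mod 61)
53^64 ≡ 58^2 = 3364 ≡ 9 (mod 61)
53^124 = 53^64 * 53^32 * 53^16 * 53^8 * 53^4 ≡ 9 * 58 * 34 * 20 * 9 (mod 61).
Accumulate the product:
9 * 58 = 522 ≡ 34
34 * 34 = 1156 ≡ 58
58 * 20 = 1160 ≡ 1
1 * 9 = 9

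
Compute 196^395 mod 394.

By square-and-multiply:
196^1 ≡ 196 (mod 394)
196^2 ≡ 196^2 = 38416 ≡ 198 (mod 394)
196^4 ≡ 198^2 = 39204 ≡ 198 (mod 394)
196^8 ≡ 198^2 = 39204 ≡ 198 (mod 394)
196^16 ≡ 198^2 = 39204 ≡ 198 (mod 394)
196^32 ≡ 198^2 = 39204 ≡ 198 (mod 394)
196^64 ≡ 198^2 = 39204 ≡ 198 (mod 394)
196^128 ≡ 198^2 = 39204 ≡ 198 (mod 394)
196^256 ≡ 198^2 = 39204 ≡ 198 (mod 394)
196^395 = 196^256 × 196^128 × 196^8 × 196^2 × 196^1 ≡ 198 × 198 × 198 × 198 × 196 (mod 394).
Accumulate the product:
198 × 198 = 39204 ≡ 198
198 × 198 = 39204 ≡ 198
198 × 198 = 39204 ≡ 198
198 × 196 = 38808 ≡ 196

196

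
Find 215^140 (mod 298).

81

Using repeated squaring:
140 in binary is 10001100, i.e. 140 = 128 + 8 + 4.
215^1 ≡ 215 (mod 298)
215^2 ≡ 215^2 = 46225 ≡ 35 (mod 298)
215^4 ≡ 35^2 = 1225 ≡ 33 (mod 298)
215^8 ≡ 33^2 = 1089 ≡ 195 (mod 298)
215^16 ≡ 195^2 = 38025 ≡ 179 (mod 298)
215^32 ≡ 179^2 = 32041 ≡ 155 (mod 298)
215^64 ≡ 155^2 = 24025 ≡ 185 (mod 298)
215^128 ≡ 185^2 = 34225 ≡ 253 (mod 298)
215^140 = 215^128 * 215^8 * 215^4 ≡ 253 * 195 * 33 (mod 298).
Accumulate the product:
253 * 195 = 49335 ≡ 165
165 * 33 = 5445 ≡ 81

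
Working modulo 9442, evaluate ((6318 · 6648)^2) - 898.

3536

6318 · 6648 = 42002064 ≡ 4048 (mod 9442)
(4048)^2 ≡ 4434 (mod 9442)
4434 - 898 = 3536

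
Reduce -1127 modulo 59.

-1127 = -20*59 + 53, so -1127 ≡ 53 (mod 59).

53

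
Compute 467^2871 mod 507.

2871 in binary is 101100110111, i.e. 2871 = 2048 + 512 + 256 + 32 + 16 + 4 + 2 + 1.
467^1 ≡ 467 (mod 507)
467^2 ≡ 467^2 = 218089 ≡ 79 (mod 507)
467^4 ≡ 79^2 = 6241 ≡ 157 (mod 507)
467^8 ≡ 157^2 = 24649 ≡ 313 (mod 507)
467^16 ≡ 313^2 = 97969 ≡ 118 (mod 507)
467^32 ≡ 118^2 = 13924 ≡ 235 (mod 507)
467^64 ≡ 235^2 = 55225 ≡ 469 (mod 507)
467^128 ≡ 469^2 = 219961 ≡ 430 (mod 507)
467^256 ≡ 430^2 = 184900 ≡ 352 (mod 507)
467^512 ≡ 352^2 = 123904 ≡ 196 (mod 507)
467^1024 ≡ 196^2 = 38416 ≡ 391 (mod 507)
467^2048 ≡ 391^2 = 152881 ≡ 274 (mod 507)
467^2871 = 467^2048 × 467^512 × 467^256 × 467^32 × 467^16 × 467^4 × 467^2 × 467^1 ≡ 274 × 196 × 352 × 235 × 118 × 157 × 79 × 467 (mod 507).
Accumulate the product:
274 × 196 = 53704 ≡ 469
469 × 352 = 165088 ≡ 313
313 × 235 = 73555 ≡ 40
40 × 118 = 4720 ≡ 157
157 × 157 = 24649 ≡ 313
313 × 79 = 24727 ≡ 391
391 × 467 = 182597 ≡ 77

77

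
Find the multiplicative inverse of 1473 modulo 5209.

2288

Run the extended Euclidean algorithm:
5209 = 3*1473 + 790
1473 = 1*790 + 683
790 = 1*683 + 107
683 = 6*107 + 41
107 = 2*41 + 25
41 = 1*25 + 16
25 = 1*16 + 9
16 = 1*9 + 7
9 = 1*7 + 2
7 = 3*2 + 1
2 = 2*1 + 0
gcd(1473, 5209) = 1, so the inverse exists.
Back-substitute for 1:
1 = 1*7 − 3*2
  = −3*9 + 4*7
  = 4*16 − 7*9
  = −7*25 + 11*16
  = 11*41 − 18*25
  = −18*107 + 47*41
  = 47*683 − 300*107
  = −300*790 + 347*683
  = 347*1473 − 647*790
  = −647*5209 + 2288*1473
So 1473⁻¹ ≡ 2288 (mod 5209).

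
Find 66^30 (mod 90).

30 in binary is 11110, i.e. 30 = 16 + 8 + 4 + 2.
66^1 ≡ 66 (mod 90)
66^2 ≡ 66^2 = 4356 ≡ 36 (mod 90)
66^4 ≡ 36^2 = 1296 ≡ 36 (mod 90)
66^8 ≡ 36^2 = 1296 ≡ 36 (mod 90)
66^16 ≡ 36^2 = 1296 ≡ 36 (mod 90)
66^30 = 66^16 × 66^8 × 66^4 × 66^2 ≡ 36 × 36 × 36 × 36 (mod 90).
Accumulate the product:
36 × 36 = 1296 ≡ 36
36 × 36 = 1296 ≡ 36
36 × 36 = 1296 ≡ 36

36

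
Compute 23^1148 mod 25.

6

By square-and-multiply:
23^1 ≡ 23 (mod 25)
23^2 ≡ 23^2 = 529 ≡ 4 (mod 25)
23^4 ≡ 4^2 = 16 (mod 25)
23^8 ≡ 16^2 = 256 ≡ 6 (mod 25)
23^16 ≡ 6^2 = 36 ≡ 11 (mod 25)
23^32 ≡ 11^2 = 121 ≡ 21 (mod 25)
23^64 ≡ 21^2 = 441 ≡ 16 (mod 25)
23^128 ≡ 16^2 = 256 ≡ 6 (mod 25)
23^256 ≡ 6^2 = 36 ≡ 11 (mod 25)
23^512 ≡ 11^2 = 121 ≡ 21 (mod 25)
23^1024 ≡ 21^2 = 441 ≡ 16 (mod 25)
23^1148 = 23^1024 · 23^64 · 23^32 · 23^16 · 23^8 · 23^4 ≡ 16 · 16 · 21 · 11 · 6 · 16 (mod 25).
Accumulate the product:
16 · 16 = 256 ≡ 6
6 · 21 = 126 ≡ 1
1 · 11 = 11
11 · 6 = 66 ≡ 16
16 · 16 = 256 ≡ 6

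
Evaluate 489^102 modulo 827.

By square-and-multiply:
102 in binary is 1100110, i.e. 102 = 64 + 32 + 4 + 2.
489^1 ≡ 489 (mod 827)
489^2 ≡ 489^2 = 239121 ≡ 118 (mod 827)
489^4 ≡ 118^2 = 13924 ≡ 692 (mod 827)
489^8 ≡ 692^2 = 478864 ≡ 31 (mod 827)
489^16 ≡ 31^2 = 961 ≡ 134 (mod 827)
489^32 ≡ 134^2 = 17956 ≡ 589 (mod 827)
489^64 ≡ 589^2 = 346921 ≡ 408 (mod 827)
489^102 = 489^64 * 489^32 * 489^4 * 489^2 ≡ 408 * 589 * 692 * 118 (mod 827).
Accumulate the product:
408 * 589 = 240312 ≡ 482
482 * 692 = 333544 ≡ 263
263 * 118 = 31034 ≡ 435

435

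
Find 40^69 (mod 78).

40

By square-and-multiply:
40^1 ≡ 40 (mod 78)
40^2 ≡ 40^2 = 1600 ≡ 40 (mod 78)
40^4 ≡ 40^2 = 1600 ≡ 40 (mod 78)
40^8 ≡ 40^2 = 1600 ≡ 40 (mod 78)
40^16 ≡ 40^2 = 1600 ≡ 40 (mod 78)
40^32 ≡ 40^2 = 1600 ≡ 40 (mod 78)
40^64 ≡ 40^2 = 1600 ≡ 40 (mod 78)
40^69 = 40^64 × 40^4 × 40^1 ≡ 40 × 40 × 40 (mod 78).
Accumulate the product:
40 × 40 = 1600 ≡ 40
40 × 40 = 1600 ≡ 40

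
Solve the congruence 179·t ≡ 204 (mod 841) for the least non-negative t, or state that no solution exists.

673

gcd(179, 841) = 1, so a unique solution mod 841 exists.
179⁻¹ ≡ 296 (mod 841).
t ≡ 296·204 ≡ 673 (mod 841).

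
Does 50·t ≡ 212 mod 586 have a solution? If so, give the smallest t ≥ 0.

gcd(50, 586) = 2, and 2 | 212, so solutions exist.
Divide through by 2: 25·t = 106 (mod 293).
25⁻¹ ≡ 211 (mod 293).
t ≡ 211·106 ≡ 98 (mod 293).
The smallest non-negative solution is t = 98.

98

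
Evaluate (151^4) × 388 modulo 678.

(151)^4 ≡ 625 (mod 678)
625 × 388 = 242500 ≡ 454 (mod 678)

454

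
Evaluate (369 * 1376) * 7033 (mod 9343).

3551

369 * 1376 = 507744 ≡ 3222 (mod 9343)
3222 * 7033 = 22660326 ≡ 3551 (mod 9343)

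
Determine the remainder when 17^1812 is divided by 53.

Compute successive squares:
1812 in binary is 11100010100, i.e. 1812 = 1024 + 512 + 256 + 16 + 4.
17^1 ≡ 17 (mod 53)
17^2 ≡ 17^2 = 289 ≡ 24 (mod 53)
17^4 ≡ 24^2 = 576 ≡ 46 (mod 53)
17^8 ≡ 46^2 = 2116 ≡ 49 (mod 53)
17^16 ≡ 49^2 = 2401 ≡ 16 (mod 53)
17^32 ≡ 16^2 = 256 ≡ 44 (mod 53)
17^64 ≡ 44^2 = 1936 ≡ 28 (mod 53)
17^128 ≡ 28^2 = 784 ≡ 42 (mod 53)
17^256 ≡ 42^2 = 1764 ≡ 15 (mod 53)
17^512 ≡ 15^2 = 225 ≡ 13 (mod 53)
17^1024 ≡ 13^2 = 169 ≡ 10 (mod 53)
17^1812 = 17^1024 · 17^512 · 17^256 · 17^16 · 17^4 ≡ 10 · 13 · 15 · 16 · 46 (mod 53).
Accumulate the product:
10 · 13 = 130 ≡ 24
24 · 15 = 360 ≡ 42
42 · 16 = 672 ≡ 36
36 · 46 = 1656 ≡ 13

13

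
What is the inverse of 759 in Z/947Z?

947 = 1×759 + 188
759 = 4×188 + 7
188 = 26×7 + 6
7 = 1×6 + 1
6 = 6×1 + 0
gcd(759, 947) = 1, so the inverse exists.
Bézout: 1 = −109×947 + 136×759.
So 759⁻¹ ≡ 136 (mod 947).

136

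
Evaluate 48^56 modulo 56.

Compute successive squares:
48^1 ≡ 48 (mod 56)
48^2 ≡ 48^2 = 2304 ≡ 8 (mod 56)
48^4 ≡ 8^2 = 64 ≡ 8 (mod 56)
48^8 ≡ 8^2 = 64 ≡ 8 (mod 56)
48^16 ≡ 8^2 = 64 ≡ 8 (mod 56)
48^32 ≡ 8^2 = 64 ≡ 8 (mod 56)
48^56 = 48^32 · 48^16 · 48^8 ≡ 8 · 8 · 8 (mod 56).
Accumulate the product:
8 · 8 = 64 ≡ 8
8 · 8 = 64 ≡ 8

8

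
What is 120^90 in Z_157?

93

Using repeated squaring:
90 in binary is 1011010, i.e. 90 = 64 + 16 + 8 + 2.
120^1 ≡ 120 (mod 157)
120^2 ≡ 120^2 = 14400 ≡ 113 (mod 157)
120^4 ≡ 113^2 = 12769 ≡ 52 (mod 157)
120^8 ≡ 52^2 = 2704 ≡ 35 (mod 157)
120^16 ≡ 35^2 = 1225 ≡ 126 (mod 157)
120^32 ≡ 126^2 = 15876 ≡ 19 (mod 157)
120^64 ≡ 19^2 = 361 ≡ 47 (mod 157)
120^90 = 120^64 × 120^16 × 120^8 × 120^2 ≡ 47 × 126 × 35 × 113 (mod 157).
Accumulate the product:
47 × 126 = 5922 ≡ 113
113 × 35 = 3955 ≡ 30
30 × 113 = 3390 ≡ 93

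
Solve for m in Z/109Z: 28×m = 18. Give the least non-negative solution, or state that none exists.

24

gcd(28, 109) = 1, so a unique solution mod 109 exists.
28⁻¹ ≡ 74 (mod 109).
m ≡ 74×18 ≡ 24 (mod 109).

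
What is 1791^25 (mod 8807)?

8000

1791^1 ≡ 1791 (mod 8807)
1791^2 ≡ 1791^2 = 3207681 ≡ 1933 (mod 8807)
1791^4 ≡ 1933^2 = 3736489 ≡ 2321 (mod 8807)
1791^8 ≡ 2321^2 = 5387041 ≡ 5964 (mod 8807)
1791^16 ≡ 5964^2 = 35569296 ≡ 6630 (mod 8807)
1791^25 = 1791^16 · 1791^8 · 1791^1 ≡ 6630 · 5964 · 1791 (mod 8807).
Accumulate the product:
6630 · 5964 = 39541320 ≡ 6697
6697 · 1791 = 11994327 ≡ 8000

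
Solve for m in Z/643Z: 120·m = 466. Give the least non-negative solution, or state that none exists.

gcd(120, 643) = 1, so a unique solution mod 643 exists.
120⁻¹ ≡ 284 (mod 643).
m ≡ 284·466 ≡ 529 (mod 643).

529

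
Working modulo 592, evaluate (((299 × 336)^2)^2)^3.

299 × 336 = 100464 ≡ 416 (mod 592)
(416)^2 ≡ 192 (mod 592)
(192)^2 ≡ 160 (mod 592)
(160)^3 ≡ 544 (mod 592)

544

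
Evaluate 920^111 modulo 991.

166

111 in binary is 1101111, i.e. 111 = 64 + 32 + 8 + 4 + 2 + 1.
920^1 ≡ 920 (mod 991)
920^2 ≡ 920^2 = 846400 ≡ 86 (mod 991)
920^4 ≡ 86^2 = 7396 ≡ 459 (mod 991)
920^8 ≡ 459^2 = 210681 ≡ 589 (mod 991)
920^16 ≡ 589^2 = 346921 ≡ 71 (mod 991)
920^32 ≡ 71^2 = 5041 ≡ 86 (mod 991)
920^64 ≡ 86^2 = 7396 ≡ 459 (mod 991)
920^111 = 920^64 * 920^32 * 920^8 * 920^4 * 920^2 * 920^1 ≡ 459 * 86 * 589 * 459 * 86 * 920 (mod 991).
Accumulate the product:
459 * 86 = 39474 ≡ 825
825 * 589 = 485925 ≡ 335
335 * 459 = 153765 ≡ 160
160 * 86 = 13760 ≡ 877
877 * 920 = 806840 ≡ 166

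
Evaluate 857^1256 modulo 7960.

1256 in binary is 10011101000, i.e. 1256 = 1024 + 128 + 64 + 32 + 8.
857^1 ≡ 857 (mod 7960)
857^2 ≡ 857^2 = 734449 ≡ 2129 (mod 7960)
857^4 ≡ 2129^2 = 4532641 ≡ 3401 (mod 7960)
857^8 ≡ 3401^2 = 11566801 ≡ 921 (mod 7960)
857^16 ≡ 921^2 = 848241 ≡ 4481 (mod 7960)
857^32 ≡ 4481^2 = 20079361 ≡ 4241 (mod 7960)
857^64 ≡ 4241^2 = 17986081 ≡ 4441 (mod 7960)
857^128 ≡ 4441^2 = 19722481 ≡ 5561 (mod 7960)
857^256 ≡ 5561^2 = 30924721 ≡ 121 (mod 7960)
857^512 ≡ 121^2 = 14641 ≡ 6681 (mod 7960)
857^1024 ≡ 6681^2 = 44635761 ≡ 4041 (mod 7960)
857^1256 = 857^1024 × 857^128 × 857^64 × 857^32 × 857^8 ≡ 4041 × 5561 × 4441 × 4241 × 921 (mod 7960).
Accumulate the product:
4041 × 5561 = 22472001 ≡ 921
921 × 4441 = 4090161 ≡ 6681
6681 × 4241 = 28334121 ≡ 4481
4481 × 921 = 4127001 ≡ 3721

3721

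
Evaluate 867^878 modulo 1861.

459

878 in binary is 1101101110, i.e. 878 = 512 + 256 + 64 + 32 + 8 + 4 + 2.
867^1 ≡ 867 (mod 1861)
867^2 ≡ 867^2 = 751689 ≡ 1706 (mod 1861)
867^4 ≡ 1706^2 = 2910436 ≡ 1693 (mod 1861)
867^8 ≡ 1693^2 = 2866249 ≡ 309 (mod 1861)
867^16 ≡ 309^2 = 95481 ≡ 570 (mod 1861)
867^32 ≡ 570^2 = 324900 ≡ 1086 (mod 1861)
867^64 ≡ 1086^2 = 1179396 ≡ 1383 (mod 1861)
867^128 ≡ 1383^2 = 1912689 ≡ 1442 (mod 1861)
867^256 ≡ 1442^2 = 2079364 ≡ 627 (mod 1861)
867^512 ≡ 627^2 = 393129 ≡ 458 (mod 1861)
867^878 = 867^512 · 867^256 · 867^64 · 867^32 · 867^8 · 867^4 · 867^2 ≡ 458 · 627 · 1383 · 1086 · 309 · 1693 · 1706 (mod 1861).
Accumulate the product:
458 · 627 = 287166 ≡ 572
572 · 1383 = 791076 ≡ 151
151 · 1086 = 163986 ≡ 218
218 · 309 = 67362 ≡ 366
366 · 1693 = 619638 ≡ 1786
1786 · 1706 = 3046916 ≡ 459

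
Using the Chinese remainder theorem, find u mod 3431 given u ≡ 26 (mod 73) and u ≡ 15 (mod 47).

73⁻¹ mod 47: 73×38 ≡ 1 (mod 47), so 73⁻¹ ≡ 38.
u = 26 + 73×((15 − 26)×38 mod 47) = 26 + 73×5 = 391.

391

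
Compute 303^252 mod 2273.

1244

By square-and-multiply:
252 in binary is 11111100, i.e. 252 = 128 + 64 + 32 + 16 + 8 + 4.
303^1 ≡ 303 (mod 2273)
303^2 ≡ 303^2 = 91809 ≡ 889 (mod 2273)
303^4 ≡ 889^2 = 790321 ≡ 1590 (mod 2273)
303^8 ≡ 1590^2 = 2528100 ≡ 524 (mod 2273)
303^16 ≡ 524^2 = 274576 ≡ 1816 (mod 2273)
303^32 ≡ 1816^2 = 3297856 ≡ 2006 (mod 2273)
303^64 ≡ 2006^2 = 4024036 ≡ 826 (mod 2273)
303^128 ≡ 826^2 = 682276 ≡ 376 (mod 2273)
303^252 = 303^128 · 303^64 · 303^32 · 303^16 · 303^8 · 303^4 ≡ 376 · 826 · 2006 · 1816 · 524 · 1590 (mod 2273).
Accumulate the product:
376 · 826 = 310576 ≡ 1448
1448 · 2006 = 2904688 ≡ 2067
2067 · 1816 = 3753672 ≡ 949
949 · 524 = 497276 ≡ 1762
1762 · 1590 = 2801580 ≡ 1244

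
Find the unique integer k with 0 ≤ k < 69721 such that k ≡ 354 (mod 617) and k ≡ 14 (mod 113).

39225

617⁻¹ mod 113: 617*50 ≡ 1 (mod 113), so 617⁻¹ ≡ 50.
k = 354 + 617*((14 − 354)*50 mod 113) = 354 + 617*63 = 39225.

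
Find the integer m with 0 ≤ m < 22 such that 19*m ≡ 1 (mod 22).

7

Run the extended Euclidean algorithm:
22 = 1*19 + 3
19 = 6*3 + 1
3 = 3*1 + 0
gcd(19, 22) = 1, so the inverse exists.
Back-substitute for 1:
1 = 1*19 − 6*3
  = −6*22 + 7*19
So 19⁻¹ ≡ 7 (mod 22).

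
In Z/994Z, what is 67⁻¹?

905

By the extended Euclidean algorithm:
994 = 14*67 + 56
67 = 1*56 + 11
56 = 5*11 + 1
11 = 11*1 + 0
gcd(67, 994) = 1, so the inverse exists.
Bézout: 1 = 6*994 − 89*67.
So 67⁻¹ ≡ −89 ≡ 905 (mod 994).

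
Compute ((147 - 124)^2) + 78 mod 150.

147 - 124 = 23
(23)^2 ≡ 79 (mod 150)
79 + 78 = 157 ≡ 7 (mod 150)

7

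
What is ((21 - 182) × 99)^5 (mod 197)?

21 - 182 = -161 ≡ 36 (mod 197)
36 × 99 = 3564 ≡ 18 (mod 197)
(18)^5 ≡ 141 (mod 197)

141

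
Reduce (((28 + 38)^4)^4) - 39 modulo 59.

28 + 38 = 66 ≡ 7 (mod 59)
(7)^4 ≡ 41 (mod 59)
(41)^4 ≡ 15 (mod 59)
15 - 39 = -24 ≡ 35 (mod 59)

35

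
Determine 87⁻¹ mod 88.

87

Apply the Euclidean algorithm and back-substitute:
88 = 1*87 + 1
87 = 87*1 + 0
gcd(87, 88) = 1, so the inverse exists.
Back-substitute for 1:
1 = 1*88 − 1*87
So 87⁻¹ ≡ −1 ≡ 87 (mod 88).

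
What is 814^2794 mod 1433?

814^1 ≡ 814 (mod 1433)
814^2 ≡ 814^2 = 662596 ≡ 550 (mod 1433)
814^4 ≡ 550^2 = 302500 ≡ 137 (mod 1433)
814^8 ≡ 137^2 = 18769 ≡ 140 (mod 1433)
814^16 ≡ 140^2 = 19600 ≡ 971 (mod 1433)
814^32 ≡ 971^2 = 942841 ≡ 1360 (mod 1433)
814^64 ≡ 1360^2 = 1849600 ≡ 1030 (mod 1433)
814^128 ≡ 1030^2 = 1060900 ≡ 480 (mod 1433)
814^256 ≡ 480^2 = 230400 ≡ 1120 (mod 1433)
814^512 ≡ 1120^2 = 1254400 ≡ 525 (mod 1433)
814^1024 ≡ 525^2 = 275625 ≡ 489 (mod 1433)
814^2048 ≡ 489^2 = 239121 ≡ 1243 (mod 1433)
814^2794 = 814^2048 · 814^512 · 814^128 · 814^64 · 814^32 · 814^8 · 814^2 ≡ 1243 · 525 · 480 · 1030 · 1360 · 140 · 550 (mod 1433).
Accumulate the product:
1243 · 525 = 652575 ≡ 560
560 · 480 = 268800 ≡ 829
829 · 1030 = 853870 ≡ 1235
1235 · 1360 = 1679600 ≡ 124
124 · 140 = 17360 ≡ 164
164 · 550 = 90200 ≡ 1354

1354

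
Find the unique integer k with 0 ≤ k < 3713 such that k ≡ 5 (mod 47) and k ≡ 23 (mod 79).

47⁻¹ mod 79: 47*37 ≡ 1 (mod 79), so 47⁻¹ ≡ 37.
k = 5 + 47*((23 − 5)*37 mod 79) = 5 + 47*34 = 1603.

1603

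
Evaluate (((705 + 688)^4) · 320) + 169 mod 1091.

825

705 + 688 = 1393 ≡ 302 (mod 1091)
(302)^4 ≡ 493 (mod 1091)
493 · 320 = 157760 ≡ 656 (mod 1091)
656 + 169 = 825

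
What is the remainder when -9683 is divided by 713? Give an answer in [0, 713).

299

-9683 = -14·713 + 299, so -9683 ≡ 299 (mod 713).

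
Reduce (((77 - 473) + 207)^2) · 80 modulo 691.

77 - 473 = -396 ≡ 295 (mod 691)
295 + 207 = 502
(502)^2 ≡ 480 (mod 691)
480 · 80 = 38400 ≡ 395 (mod 691)

395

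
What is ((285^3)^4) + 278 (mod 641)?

365

(285)^3 ≡ 51 (mod 641)
(51)^4 ≡ 87 (mod 641)
87 + 278 = 365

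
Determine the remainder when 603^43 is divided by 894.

By square-and-multiply:
43 in binary is 101011, i.e. 43 = 32 + 8 + 2 + 1.
603^1 ≡ 603 (mod 894)
603^2 ≡ 603^2 = 363609 ≡ 645 (mod 894)
603^4 ≡ 645^2 = 416025 ≡ 315 (mod 894)
603^8 ≡ 315^2 = 99225 ≡ 885 (mod 894)
603^16 ≡ 885^2 = 783225 ≡ 81 (mod 894)
603^32 ≡ 81^2 = 6561 ≡ 303 (mod 894)
603^43 = 603^32 * 603^8 * 603^2 * 603^1 ≡ 303 * 885 * 645 * 603 (mod 894).
Accumulate the product:
303 * 885 = 268155 ≡ 849
849 * 645 = 547605 ≡ 477
477 * 603 = 287631 ≡ 657

657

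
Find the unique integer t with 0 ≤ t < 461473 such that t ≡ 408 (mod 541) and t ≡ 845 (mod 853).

308778

541⁻¹ mod 853: 541×298 ≡ 1 (mod 853), so 541⁻¹ ≡ 298.
t = 408 + 541×((845 − 408)×298 mod 853) = 408 + 541×570 = 308778.
Check: 308778 mod 541 = 408, 308778 mod 853 = 845. ✓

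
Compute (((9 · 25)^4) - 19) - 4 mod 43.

9 · 25 = 225 ≡ 10 (mod 43)
(10)^4 ≡ 24 (mod 43)
24 - 19 = 5
5 - 4 = 1

1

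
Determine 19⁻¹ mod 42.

31

42 = 2×19 + 4
19 = 4×4 + 3
4 = 1×3 + 1
3 = 3×1 + 0
gcd(19, 42) = 1, so the inverse exists.
Back-substitute for 1:
1 = 1×4 − 1×3
  = −1×19 + 5×4
  = 5×42 − 11×19
So 19⁻¹ ≡ −11 ≡ 31 (mod 42).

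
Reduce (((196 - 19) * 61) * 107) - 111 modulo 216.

0

196 - 19 = 177
177 * 61 = 10797 ≡ 213 (mod 216)
213 * 107 = 22791 ≡ 111 (mod 216)
111 - 111 = 0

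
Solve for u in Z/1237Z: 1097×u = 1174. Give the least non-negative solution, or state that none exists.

gcd(1097, 1237) = 1, so a unique solution mod 1237 exists.
1097⁻¹ ≡ 645 (mod 1237).
u ≡ 645×1174 ≡ 186 (mod 1237).

186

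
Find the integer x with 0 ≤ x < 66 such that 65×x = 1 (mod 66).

65

By the extended Euclidean algorithm:
66 = 1×65 + 1
65 = 65×1 + 0
gcd(65, 66) = 1, so the inverse exists.
Bézout: 1 = 1×66 − 1×65.
So 65⁻¹ ≡ −1 ≡ 65 (mod 66).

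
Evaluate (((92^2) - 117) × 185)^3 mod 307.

2

(92)^2 ≡ 175 (mod 307)
175 - 117 = 58
58 × 185 = 10730 ≡ 292 (mod 307)
(292)^3 ≡ 2 (mod 307)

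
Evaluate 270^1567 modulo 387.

261

270^1 ≡ 270 (mod 387)
270^2 ≡ 270^2 = 72900 ≡ 144 (mod 387)
270^4 ≡ 144^2 = 20736 ≡ 225 (mod 387)
270^8 ≡ 225^2 = 50625 ≡ 315 (mod 387)
270^16 ≡ 315^2 = 99225 ≡ 153 (mod 387)
270^32 ≡ 153^2 = 23409 ≡ 189 (mod 387)
270^64 ≡ 189^2 = 35721 ≡ 117 (mod 387)
270^128 ≡ 117^2 = 13689 ≡ 144 (mod 387)
270^256 ≡ 144^2 = 20736 ≡ 225 (mod 387)
270^512 ≡ 225^2 = 50625 ≡ 315 (mod 387)
270^1024 ≡ 315^2 = 99225 ≡ 153 (mod 387)
270^1567 = 270^1024 × 270^512 × 270^16 × 270^8 × 270^4 × 270^2 × 270^1 ≡ 153 × 315 × 153 × 315 × 225 × 144 × 270 (mod 387).
Accumulate the product:
153 × 315 = 48195 ≡ 207
207 × 153 = 31671 ≡ 324
324 × 315 = 102060 ≡ 279
279 × 225 = 62775 ≡ 81
81 × 144 = 11664 ≡ 54
54 × 270 = 14580 ≡ 261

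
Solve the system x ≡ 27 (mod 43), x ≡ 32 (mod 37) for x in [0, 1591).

328

43⁻¹ mod 37: 43*31 ≡ 1 (mod 37), so 43⁻¹ ≡ 31.
x = 27 + 43*((32 − 27)*31 mod 37) = 27 + 43*7 = 328.
Check: 328 mod 43 = 27, 328 mod 37 = 32. ✓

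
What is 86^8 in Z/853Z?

650

86^1 ≡ 86 (mod 853)
86^2 ≡ 86^2 = 7396 ≡ 572 (mod 853)
86^4 ≡ 572^2 = 327184 ≡ 485 (mod 853)
86^8 ≡ 485^2 = 235225 ≡ 650 (mod 853)
So 86^8 ≡ 650 (mod 853).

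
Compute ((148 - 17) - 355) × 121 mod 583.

148 - 17 = 131
131 - 355 = -224 ≡ 359 (mod 583)
359 × 121 = 43439 ≡ 297 (mod 583)

297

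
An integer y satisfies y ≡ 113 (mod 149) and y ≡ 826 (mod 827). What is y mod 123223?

149⁻¹ mod 827: 149·716 ≡ 1 (mod 827), so 149⁻¹ ≡ 716.
y = 113 + 149·((826 − 113)·716 mod 827) = 113 + 149·249 = 37214.

37214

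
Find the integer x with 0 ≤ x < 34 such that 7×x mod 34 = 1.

5

Apply the Euclidean algorithm and back-substitute:
34 = 4·7 + 6
7 = 1·6 + 1
6 = 6·1 + 0
gcd(7, 34) = 1, so the inverse exists.
Bézout: 1 = −1·34 + 5·7.
So 7⁻¹ ≡ 5 (mod 34).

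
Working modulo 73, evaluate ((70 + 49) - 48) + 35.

70 + 49 = 119 ≡ 46 (mod 73)
46 - 48 = -2 ≡ 71 (mod 73)
71 + 35 = 106 ≡ 33 (mod 73)

33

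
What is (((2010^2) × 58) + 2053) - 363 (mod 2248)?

(2010)^2 ≡ 444 (mod 2248)
444 × 58 = 25752 ≡ 1024 (mod 2248)
1024 + 2053 = 3077 ≡ 829 (mod 2248)
829 - 363 = 466

466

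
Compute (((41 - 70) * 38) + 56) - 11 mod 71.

8

41 - 70 = -29 ≡ 42 (mod 71)
42 * 38 = 1596 ≡ 34 (mod 71)
34 + 56 = 90 ≡ 19 (mod 71)
19 - 11 = 8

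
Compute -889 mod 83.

24

-889 = -11*83 + 24, so -889 ≡ 24 (mod 83).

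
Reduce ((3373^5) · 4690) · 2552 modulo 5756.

1924

(3373)^5 ≡ 1245 (mod 5756)
1245 · 4690 = 5839050 ≡ 2466 (mod 5756)
2466 · 2552 = 6293232 ≡ 1924 (mod 5756)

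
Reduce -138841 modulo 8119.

7301

-138841 = -18·8119 + 7301, so -138841 ≡ 7301 (mod 8119).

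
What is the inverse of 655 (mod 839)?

725

Apply the Euclidean algorithm and back-substitute:
839 = 1*655 + 184
655 = 3*184 + 103
184 = 1*103 + 81
103 = 1*81 + 22
81 = 3*22 + 15
22 = 1*15 + 7
15 = 2*7 + 1
7 = 7*1 + 0
gcd(655, 839) = 1, so the inverse exists.
Bézout: 1 = 89*839 − 114*655.
So 655⁻¹ ≡ −114 ≡ 725 (mod 839).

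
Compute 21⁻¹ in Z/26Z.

Run the extended Euclidean algorithm:
26 = 1*21 + 5
21 = 4*5 + 1
5 = 5*1 + 0
gcd(21, 26) = 1, so the inverse exists.
Bézout: 1 = −4*26 + 5*21.
So 21⁻¹ ≡ 5 (mod 26).

5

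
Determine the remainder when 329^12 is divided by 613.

Compute successive squares:
329^1 ≡ 329 (mod 613)
329^2 ≡ 329^2 = 108241 ≡ 353 (mod 613)
329^4 ≡ 353^2 = 124609 ≡ 170 (mod 613)
329^8 ≡ 170^2 = 28900 ≡ 89 (mod 613)
329^12 = 329^8 * 329^4 ≡ 89 * 170 (mod 613).
89 * 170 = 15130 ≡ 418 (mod 613).

418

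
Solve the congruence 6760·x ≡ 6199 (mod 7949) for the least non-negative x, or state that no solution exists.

3986

gcd(6760, 7949) = 1, so a unique solution mod 7949 exists.
6760⁻¹ ≡ 1424 (mod 7949).
x ≡ 1424·6199 ≡ 3986 (mod 7949).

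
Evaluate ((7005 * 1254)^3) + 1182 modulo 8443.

7005 * 1254 = 8784270 ≡ 3550 (mod 8443)
(3550)^3 ≡ 567 (mod 8443)
567 + 1182 = 1749

1749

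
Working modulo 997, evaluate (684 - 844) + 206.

684 - 844 = -160 ≡ 837 (mod 997)
837 + 206 = 1043 ≡ 46 (mod 997)

46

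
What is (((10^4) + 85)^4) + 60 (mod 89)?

(10)^4 ≡ 32 (mod 89)
32 + 85 = 117 ≡ 28 (mod 89)
(28)^4 ≡ 22 (mod 89)
22 + 60 = 82

82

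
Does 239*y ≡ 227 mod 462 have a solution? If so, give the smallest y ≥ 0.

115

gcd(239, 462) = 1, so a unique solution mod 462 exists.
239⁻¹ ≡ 29 (mod 462).
y ≡ 29*227 ≡ 115 (mod 462).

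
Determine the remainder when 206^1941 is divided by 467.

By square-and-multiply:
1941 in binary is 11110010101, i.e. 1941 = 1024 + 512 + 256 + 128 + 16 + 4 + 1.
206^1 ≡ 206 (mod 467)
206^2 ≡ 206^2 = 42436 ≡ 406 (mod 467)
206^4 ≡ 406^2 = 164836 ≡ 452 (mod 467)
206^8 ≡ 452^2 = 204304 ≡ 225 (mod 467)
206^16 ≡ 225^2 = 50625 ≡ 189 (mod 467)
206^32 ≡ 189^2 = 35721 ≡ 229 (mod 467)
206^64 ≡ 229^2 = 52441 ≡ 137 (mod 467)
206^128 ≡ 137^2 = 18769 ≡ 89 (mod 467)
206^256 ≡ 89^2 = 7921 ≡ 449 (mod 467)
206^512 ≡ 449^2 = 201601 ≡ 324 (mod 467)
206^1024 ≡ 324^2 = 104976 ≡ 368 (mod 467)
206^1941 = 206^1024 × 206^512 × 206^256 × 206^128 × 206^16 × 206^4 × 206^1 ≡ 368 × 324 × 449 × 89 × 189 × 452 × 206 (mod 467).
Accumulate the product:
368 × 324 = 119232 ≡ 147
147 × 449 = 66003 ≡ 156
156 × 89 = 13884 ≡ 341
341 × 189 = 64449 ≡ 3
3 × 452 = 1356 ≡ 422
422 × 206 = 86932 ≡ 70

70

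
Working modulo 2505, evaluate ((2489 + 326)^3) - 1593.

2489 + 326 = 2815 ≡ 310 (mod 2505)
(310)^3 ≡ 1540 (mod 2505)
1540 - 1593 = -53 ≡ 2452 (mod 2505)

2452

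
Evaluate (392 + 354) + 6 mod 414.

338

392 + 354 = 746 ≡ 332 (mod 414)
332 + 6 = 338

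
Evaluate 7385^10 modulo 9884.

Compute successive squares:
10 in binary is 1010, i.e. 10 = 8 + 2.
7385^1 ≡ 7385 (mod 9884)
7385^2 ≡ 7385^2 = 54538225 ≡ 8197 (mod 9884)
7385^4 ≡ 8197^2 = 67190809 ≡ 9261 (mod 9884)
7385^8 ≡ 9261^2 = 85766121 ≡ 2653 (mod 9884)
7385^10 = 7385^8 × 7385^2 ≡ 2653 × 8197 (mod 9884).
2653 × 8197 = 21746641 ≡ 1841 (mod 9884).

1841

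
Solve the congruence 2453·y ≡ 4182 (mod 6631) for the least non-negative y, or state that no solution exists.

gcd(2453, 6631) = 1, so a unique solution mod 6631 exists.
2453⁻¹ ≡ 3525 (mod 6631).
y ≡ 3525·4182 ≡ 837 (mod 6631).

837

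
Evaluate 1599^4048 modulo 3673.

48

By square-and-multiply:
1599^1 ≡ 1599 (mod 3673)
1599^2 ≡ 1599^2 = 2556801 ≡ 393 (mod 3673)
1599^4 ≡ 393^2 = 154449 ≡ 183 (mod 3673)
1599^8 ≡ 183^2 = 33489 ≡ 432 (mod 3673)
1599^16 ≡ 432^2 = 186624 ≡ 2974 (mod 3673)
1599^32 ≡ 2974^2 = 8844676 ≡ 92 (mod 3673)
1599^64 ≡ 92^2 = 8464 ≡ 1118 (mod 3673)
1599^128 ≡ 1118^2 = 1249924 ≡ 1104 (mod 3673)
1599^256 ≡ 1104^2 = 1218816 ≡ 3053 (mod 3673)
1599^512 ≡ 3053^2 = 9320809 ≡ 2408 (mod 3673)
1599^1024 ≡ 2408^2 = 5798464 ≡ 2470 (mod 3673)
1599^2048 ≡ 2470^2 = 6100900 ≡ 47 (mod 3673)
1599^4048 = 1599^2048 * 1599^1024 * 1599^512 * 1599^256 * 1599^128 * 1599^64 * 1599^16 ≡ 47 * 2470 * 2408 * 3053 * 1104 * 1118 * 2974 (mod 3673).
Accumulate the product:
47 * 2470 = 116090 ≡ 2227
2227 * 2408 = 5362616 ≡ 36
36 * 3053 = 109908 ≡ 3391
3391 * 1104 = 3743664 ≡ 877
877 * 1118 = 980486 ≡ 3468
3468 * 2974 = 10313832 ≡ 48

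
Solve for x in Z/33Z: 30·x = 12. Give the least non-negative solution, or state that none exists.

gcd(30, 33) = 3, and 3 | 12, so solutions exist.
Divide through by 3: 10·x ≡ 4 mod 11.
10⁻¹ ≡ 10 (mod 11).
x ≡ 10·4 ≡ 7 (mod 11).
The smallest non-negative solution is x = 7.

7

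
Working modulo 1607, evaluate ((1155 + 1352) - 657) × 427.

1155 + 1352 = 2507 ≡ 900 (mod 1607)
900 - 657 = 243
243 × 427 = 103761 ≡ 913 (mod 1607)

913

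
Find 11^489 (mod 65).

21

By square-and-multiply:
11^1 ≡ 11 (mod 65)
11^2 ≡ 11^2 = 121 ≡ 56 (mod 65)
11^4 ≡ 56^2 = 3136 ≡ 16 (mod 65)
11^8 ≡ 16^2 = 256 ≡ 61 (mod 65)
11^16 ≡ 61^2 = 3721 ≡ 16 (mod 65)
11^32 ≡ 16^2 = 256 ≡ 61 (mod 65)
11^64 ≡ 61^2 = 3721 ≡ 16 (mod 65)
11^128 ≡ 16^2 = 256 ≡ 61 (mod 65)
11^256 ≡ 61^2 = 3721 ≡ 16 (mod 65)
11^489 = 11^256 * 11^128 * 11^64 * 11^32 * 11^8 * 11^1 ≡ 16 * 61 * 16 * 61 * 61 * 11 (mod 65).
Accumulate the product:
16 * 61 = 976 ≡ 1
1 * 16 = 16
16 * 61 = 976 ≡ 1
1 * 61 = 61
61 * 11 = 671 ≡ 21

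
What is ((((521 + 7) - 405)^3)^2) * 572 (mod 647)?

534

521 + 7 = 528
528 - 405 = 123
(123)^3 ≡ 95 (mod 647)
(95)^2 ≡ 614 (mod 647)
614 * 572 = 351208 ≡ 534 (mod 647)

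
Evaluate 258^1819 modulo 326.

1819 in binary is 11100011011, i.e. 1819 = 1024 + 512 + 256 + 16 + 8 + 2 + 1.
258^1 ≡ 258 (mod 326)
258^2 ≡ 258^2 = 66564 ≡ 60 (mod 326)
258^4 ≡ 60^2 = 3600 ≡ 14 (mod 326)
258^8 ≡ 14^2 = 196 (mod 326)
258^16 ≡ 196^2 = 38416 ≡ 274 (mod 326)
258^32 ≡ 274^2 = 75076 ≡ 96 (mod 326)
258^64 ≡ 96^2 = 9216 ≡ 88 (mod 326)
258^128 ≡ 88^2 = 7744 ≡ 246 (mod 326)
258^256 ≡ 246^2 = 60516 ≡ 206 (mod 326)
258^512 ≡ 206^2 = 42436 ≡ 56 (mod 326)
258^1024 ≡ 56^2 = 3136 ≡ 202 (mod 326)
258^1819 = 258^1024 · 258^512 · 258^256 · 258^16 · 258^8 · 258^2 · 258^1 ≡ 202 · 56 · 206 · 274 · 196 · 60 · 258 (mod 326).
Accumulate the product:
202 · 56 = 11312 ≡ 228
228 · 206 = 46968 ≡ 24
24 · 274 = 6576 ≡ 56
56 · 196 = 10976 ≡ 218
218 · 60 = 13080 ≡ 40
40 · 258 = 10320 ≡ 214

214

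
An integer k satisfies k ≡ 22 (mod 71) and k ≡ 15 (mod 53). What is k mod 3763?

2294

71⁻¹ mod 53: 71*3 ≡ 1 (mod 53), so 71⁻¹ ≡ 3.
k = 22 + 71*((15 − 22)*3 mod 53) = 22 + 71*32 = 2294.
Check: 2294 mod 71 = 22, 2294 mod 53 = 15. ✓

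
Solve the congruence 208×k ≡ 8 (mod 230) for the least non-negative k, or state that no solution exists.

gcd(208, 230) = 2, and 2 | 8, so solutions exist.
Divide through by 2: 104×k ≡ 4 (mod 115).
104⁻¹ ≡ 94 (mod 115).
k ≡ 94×4 ≡ 31 (mod 115).
The smallest non-negative solution is k = 31.

31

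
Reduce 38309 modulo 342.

38309 = 112*342 + 5, so 38309 ≡ 5 (mod 342).

5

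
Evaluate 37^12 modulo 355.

316

37^1 ≡ 37 (mod 355)
37^2 ≡ 37^2 = 1369 ≡ 304 (mod 355)
37^4 ≡ 304^2 = 92416 ≡ 116 (mod 355)
37^8 ≡ 116^2 = 13456 ≡ 321 (mod 355)
37^12 = 37^8 * 37^4 ≡ 321 * 116 (mod 355).
321 * 116 = 37236 ≡ 316 (mod 355).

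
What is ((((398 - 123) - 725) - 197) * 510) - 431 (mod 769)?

398 - 123 = 275
275 - 725 = -450 ≡ 319 (mod 769)
319 - 197 = 122
122 * 510 = 62220 ≡ 700 (mod 769)
700 - 431 = 269

269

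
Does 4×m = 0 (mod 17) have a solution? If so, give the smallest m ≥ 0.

gcd(4, 17) = 1, so a unique solution mod 17 exists.
4⁻¹ ≡ 13 (mod 17).
m ≡ 13×0 ≡ 0 (mod 17).

0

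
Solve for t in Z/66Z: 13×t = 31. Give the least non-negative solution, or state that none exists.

43

gcd(13, 66) = 1, so a unique solution mod 66 exists.
13⁻¹ ≡ 61 (mod 66).
t ≡ 61×31 ≡ 43 (mod 66).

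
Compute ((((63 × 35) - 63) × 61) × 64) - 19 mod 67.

63 × 35 = 2205 ≡ 61 (mod 67)
61 - 63 = -2 ≡ 65 (mod 67)
65 × 61 = 3965 ≡ 12 (mod 67)
12 × 64 = 768 ≡ 31 (mod 67)
31 - 19 = 12

12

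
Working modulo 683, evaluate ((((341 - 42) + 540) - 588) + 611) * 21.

341 - 42 = 299
299 + 540 = 839 ≡ 156 (mod 683)
156 - 588 = -432 ≡ 251 (mod 683)
251 + 611 = 862 ≡ 179 (mod 683)
179 * 21 = 3759 ≡ 344 (mod 683)

344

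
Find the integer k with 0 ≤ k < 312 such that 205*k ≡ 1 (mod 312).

Run the extended Euclidean algorithm:
312 = 1*205 + 107
205 = 1*107 + 98
107 = 1*98 + 9
98 = 10*9 + 8
9 = 1*8 + 1
8 = 8*1 + 0
gcd(205, 312) = 1, so the inverse exists.
Bézout: 1 = 23*312 − 35*205.
So 205⁻¹ ≡ −35 ≡ 277 (mod 312).

277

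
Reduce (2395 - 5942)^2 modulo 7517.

5268

2395 - 5942 = -3547 ≡ 3970 (mod 7517)
(3970)^2 ≡ 5268 (mod 7517)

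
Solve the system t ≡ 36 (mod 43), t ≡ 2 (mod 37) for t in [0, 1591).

43⁻¹ mod 37: 43*31 ≡ 1 (mod 37), so 43⁻¹ ≡ 31.
t = 36 + 43*((2 − 36)*31 mod 37) = 36 + 43*19 = 853.
Check: 853 mod 43 = 36, 853 mod 37 = 2. ✓

853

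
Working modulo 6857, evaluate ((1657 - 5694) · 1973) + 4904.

1657 - 5694 = -4037 ≡ 2820 (mod 6857)
2820 · 1973 = 5563860 ≡ 2833 (mod 6857)
2833 + 4904 = 7737 ≡ 880 (mod 6857)

880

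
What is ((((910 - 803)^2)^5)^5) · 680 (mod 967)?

910 - 803 = 107
(107)^2 ≡ 812 (mod 967)
(812)^5 ≡ 469 (mod 967)
(469)^5 ≡ 480 (mod 967)
480 · 680 = 326400 ≡ 521 (mod 967)

521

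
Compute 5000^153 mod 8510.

5630

By square-and-multiply:
153 in binary is 10011001, i.e. 153 = 128 + 16 + 8 + 1.
5000^1 ≡ 5000 (mod 8510)
5000^2 ≡ 5000^2 = 25000000 ≡ 6130 (mod 8510)
5000^4 ≡ 6130^2 = 37576900 ≡ 5250 (mod 8510)
5000^8 ≡ 5250^2 = 27562500 ≡ 7120 (mod 8510)
5000^16 ≡ 7120^2 = 50694400 ≡ 330 (mod 8510)
5000^32 ≡ 330^2 = 108900 ≡ 6780 (mod 8510)
5000^64 ≡ 6780^2 = 45968400 ≡ 5890 (mod 8510)
5000^128 ≡ 5890^2 = 34692100 ≡ 5340 (mod 8510)
5000^153 = 5000^128 × 5000^16 × 5000^8 × 5000^1 ≡ 5340 × 330 × 7120 × 5000 (mod 8510).
Accumulate the product:
5340 × 330 = 1762200 ≡ 630
630 × 7120 = 4485600 ≡ 830
830 × 5000 = 4150000 ≡ 5630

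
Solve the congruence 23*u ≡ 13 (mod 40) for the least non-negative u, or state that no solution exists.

gcd(23, 40) = 1, so a unique solution mod 40 exists.
23⁻¹ ≡ 7 (mod 40).
u ≡ 7*13 ≡ 11 (mod 40).

11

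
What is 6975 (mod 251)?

6975 = 27×251 + 198, so 6975 ≡ 198 (mod 251).

198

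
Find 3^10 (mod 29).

5

3^1 ≡ 3 (mod 29)
3^2 ≡ 3^2 = 9 (mod 29)
3^4 ≡ 9^2 = 81 ≡ 23 (mod 29)
3^8 ≡ 23^2 = 529 ≡ 7 (mod 29)
3^10 = 3^8 × 3^2 ≡ 7 × 9 (mod 29).
7 × 9 = 63 ≡ 5 (mod 29).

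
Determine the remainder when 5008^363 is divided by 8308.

3952

Compute successive squares:
5008^1 ≡ 5008 (mod 8308)
5008^2 ≡ 5008^2 = 25080064 ≡ 6520 (mod 8308)
5008^4 ≡ 6520^2 = 42510400 ≡ 6672 (mod 8308)
5008^8 ≡ 6672^2 = 44515584 ≡ 1320 (mod 8308)
5008^16 ≡ 1320^2 = 1742400 ≡ 6028 (mod 8308)
5008^32 ≡ 6028^2 = 36336784 ≡ 5900 (mod 8308)
5008^64 ≡ 5900^2 = 34810000 ≡ 7788 (mod 8308)
5008^128 ≡ 7788^2 = 60652944 ≡ 4544 (mod 8308)
5008^256 ≡ 4544^2 = 20647936 ≡ 2556 (mod 8308)
5008^363 = 5008^256 × 5008^64 × 5008^32 × 5008^8 × 5008^2 × 5008^1 ≡ 2556 × 7788 × 5900 × 1320 × 6520 × 5008 (mod 8308).
Accumulate the product:
2556 × 7788 = 19906128 ≡ 160
160 × 5900 = 944000 ≡ 5196
5196 × 1320 = 6858720 ≡ 4620
4620 × 6520 = 30122400 ≡ 5900
5900 × 5008 = 29547200 ≡ 3952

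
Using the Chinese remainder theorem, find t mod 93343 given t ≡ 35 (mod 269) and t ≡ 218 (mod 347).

269⁻¹ mod 347: 269·129 ≡ 1 (mod 347), so 269⁻¹ ≡ 129.
t = 35 + 269·((218 − 35)·129 mod 347) = 35 + 269·11 = 2994.

2994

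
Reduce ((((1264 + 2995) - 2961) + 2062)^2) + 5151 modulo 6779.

937

1264 + 2995 = 4259
4259 - 2961 = 1298
1298 + 2062 = 3360
(3360)^2 ≡ 2565 (mod 6779)
2565 + 5151 = 7716 ≡ 937 (mod 6779)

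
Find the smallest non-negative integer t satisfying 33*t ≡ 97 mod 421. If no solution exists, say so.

105

gcd(33, 421) = 1, so a unique solution mod 421 exists.
33⁻¹ ≡ 370 (mod 421).
t ≡ 370*97 ≡ 105 (mod 421).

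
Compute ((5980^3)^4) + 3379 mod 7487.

6803

(5980)^3 ≡ 1571 (mod 7487)
(1571)^4 ≡ 3424 (mod 7487)
3424 + 3379 = 6803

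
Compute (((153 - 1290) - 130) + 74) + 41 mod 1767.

153 - 1290 = -1137 ≡ 630 (mod 1767)
630 - 130 = 500
500 + 74 = 574
574 + 41 = 615

615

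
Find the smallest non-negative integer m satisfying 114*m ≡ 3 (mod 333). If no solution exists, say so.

38

gcd(114, 333) = 3, and 3 | 3, so solutions exist.
Divide through by 3: 38*m = 1 (mod 111).
38⁻¹ ≡ 38 (mod 111).
m ≡ 38*1 ≡ 38 (mod 111).
The smallest non-negative solution is m = 38.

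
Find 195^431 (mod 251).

152

431 in binary is 110101111, i.e. 431 = 256 + 128 + 32 + 8 + 4 + 2 + 1.
195^1 ≡ 195 (mod 251)
195^2 ≡ 195^2 = 38025 ≡ 124 (mod 251)
195^4 ≡ 124^2 = 15376 ≡ 65 (mod 251)
195^8 ≡ 65^2 = 4225 ≡ 209 (mod 251)
195^16 ≡ 209^2 = 43681 ≡ 7 (mod 251)
195^32 ≡ 7^2 = 49 (mod 251)
195^64 ≡ 49^2 = 2401 ≡ 142 (mod 251)
195^128 ≡ 142^2 = 20164 ≡ 84 (mod 251)
195^256 ≡ 84^2 = 7056 ≡ 28 (mod 251)
195^431 = 195^256 × 195^128 × 195^32 × 195^8 × 195^4 × 195^2 × 195^1 ≡ 28 × 84 × 49 × 209 × 65 × 124 × 195 (mod 251).
Accumulate the product:
28 × 84 = 2352 ≡ 93
93 × 49 = 4557 ≡ 39
39 × 209 = 8151 ≡ 119
119 × 65 = 7735 ≡ 205
205 × 124 = 25420 ≡ 69
69 × 195 = 13455 ≡ 152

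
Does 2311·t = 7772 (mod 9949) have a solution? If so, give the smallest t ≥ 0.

gcd(2311, 9949) = 1, so a unique solution mod 9949 exists.
2311⁻¹ ≡ 3401 (mod 9949).
t ≡ 3401·7772 ≡ 8028 (mod 9949).

8028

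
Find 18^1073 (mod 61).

Using repeated squaring:
18^1 ≡ 18 (mod 61)
18^2 ≡ 18^2 = 324 ≡ 19 (mod 61)
18^4 ≡ 19^2 = 361 ≡ 56 (mod 61)
18^8 ≡ 56^2 = 3136 ≡ 25 (mod 61)
18^16 ≡ 25^2 = 625 ≡ 15 (mod 61)
18^32 ≡ 15^2 = 225 ≡ 42 (mod 61)
18^64 ≡ 42^2 = 1764 ≡ 56 (mod 61)
18^128 ≡ 56^2 = 3136 ≡ 25 (mod 61)
18^256 ≡ 25^2 = 625 ≡ 15 (mod 61)
18^512 ≡ 15^2 = 225 ≡ 42 (mod 61)
18^1024 ≡ 42^2 = 1764 ≡ 56 (mod 61)
18^1073 = 18^1024 · 18^32 · 18^16 · 18^1 ≡ 56 · 42 · 15 · 18 (mod 61).
Accumulate the product:
56 · 42 = 2352 ≡ 34
34 · 15 = 510 ≡ 22
22 · 18 = 396 ≡ 30

30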